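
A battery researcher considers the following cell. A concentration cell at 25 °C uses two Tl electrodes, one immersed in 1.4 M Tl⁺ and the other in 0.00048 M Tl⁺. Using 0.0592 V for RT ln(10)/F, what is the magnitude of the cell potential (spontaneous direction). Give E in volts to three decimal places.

+0.205 V

For a concentration cell E°cell = 0. The 1.4 M side is the cathode (reduction is favoured where [Tl⁺] is higher).
With n = 1, E = −(0.0592/1) log([Tl⁺]ₐₙ/[Tl⁺]꜀ₐₜ) = −(0.0592/1) log(0.00048/1.4) = −(0.0592/1)(-3.465) = +0.205 V.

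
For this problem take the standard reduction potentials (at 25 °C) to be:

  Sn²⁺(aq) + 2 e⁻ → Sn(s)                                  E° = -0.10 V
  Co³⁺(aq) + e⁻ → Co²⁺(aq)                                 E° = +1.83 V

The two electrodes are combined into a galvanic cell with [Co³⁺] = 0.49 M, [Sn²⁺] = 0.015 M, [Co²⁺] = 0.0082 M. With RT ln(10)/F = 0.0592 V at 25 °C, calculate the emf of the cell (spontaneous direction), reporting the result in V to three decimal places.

+2.089 V

Co³⁺/Co²⁺ is the cathode (higher E°), Sn²⁺/Sn the anode: E°cell = +1.83 − (-0.10) = +1.93 V, n = 2.
Overall: 2 Co³⁺(aq) + Sn(s) → 2 Co²⁺(aq) + Sn²⁺(aq)
Q = [Co²⁺]^2·[Sn²⁺] / ([Co³⁺]^2); log Q = -5.377.
E = E° − (0.0592/n) log Q = +1.93 − (0.0592/2)(-5.377) = +2.089 V.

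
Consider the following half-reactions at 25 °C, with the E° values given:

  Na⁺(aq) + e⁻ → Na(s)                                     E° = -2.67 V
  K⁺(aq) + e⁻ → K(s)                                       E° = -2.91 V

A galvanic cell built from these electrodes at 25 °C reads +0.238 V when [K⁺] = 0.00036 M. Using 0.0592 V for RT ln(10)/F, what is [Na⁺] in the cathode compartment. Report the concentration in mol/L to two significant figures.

Na⁺/Na is the cathode, K⁺/K the anode: E°cell = +0.24 V, n = 1.
Overall reaction: Na⁺(aq) + K(s) → Na(s) + K⁺(aq); Q = [K⁺]^1/[Na⁺]^1.
From E = E° − (0.0592/n) log Q: log Q = (E° − E)·n/0.0592 = (+0.24 − (+0.238))·1/0.0592 = 0.0338.
So 1·log[Na⁺] = 1·log(0.00036) − log Q = -3.4437 − (0.0338) = -3.4775; [Na⁺] = 10^(-3.4775) ≈ 0.00033 M.

0.00033 M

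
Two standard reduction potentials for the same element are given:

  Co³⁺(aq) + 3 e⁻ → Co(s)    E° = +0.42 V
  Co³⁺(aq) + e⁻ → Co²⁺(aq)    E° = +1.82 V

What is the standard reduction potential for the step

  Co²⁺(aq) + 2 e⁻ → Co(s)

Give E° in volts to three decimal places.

Sequential free energies add, so n₃E°₃ = n₁E°₁ + n₂E°₂.
With n₃ = 3, and the known step contributing 1×(+1.82) V, the unknown satisfies 2·E° = 3×(+0.42) − 1×(+1.82) = -0.560.
E° = -0.560 / 2 = -0.280 V.

-0.280 V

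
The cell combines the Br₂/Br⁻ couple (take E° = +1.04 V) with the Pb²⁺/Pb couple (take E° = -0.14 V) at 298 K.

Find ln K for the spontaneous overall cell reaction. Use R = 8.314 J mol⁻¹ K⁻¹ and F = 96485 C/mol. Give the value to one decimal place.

91.9

Cathode: Br₂/Br⁻; anode: Pb²⁺/Pb. E°cell = (+1.04) − (-0.14) = +1.18 V, with n = 2.
ΔG° = −nFE° = −RT ln K, so ln K = nFE°/(RT) = (2)(96485)(+1.18) / ((8.314)(298)) = 91.906.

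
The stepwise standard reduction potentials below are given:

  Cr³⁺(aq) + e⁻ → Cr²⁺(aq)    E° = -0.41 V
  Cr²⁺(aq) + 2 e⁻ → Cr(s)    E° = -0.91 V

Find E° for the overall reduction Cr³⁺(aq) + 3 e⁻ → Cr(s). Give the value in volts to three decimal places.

Adding the free-energy changes (−nFE°) of the two steps gives −n₃FE°₃ = −n₁FE°₁ − n₂FE°₂.
E°₃ = (1×-0.41 + 2×-0.91) / 3 = (-2.230) / 3 = -0.743 V.
E° values themselves are not directly additive — weighting by electron count is essential.

-0.743 V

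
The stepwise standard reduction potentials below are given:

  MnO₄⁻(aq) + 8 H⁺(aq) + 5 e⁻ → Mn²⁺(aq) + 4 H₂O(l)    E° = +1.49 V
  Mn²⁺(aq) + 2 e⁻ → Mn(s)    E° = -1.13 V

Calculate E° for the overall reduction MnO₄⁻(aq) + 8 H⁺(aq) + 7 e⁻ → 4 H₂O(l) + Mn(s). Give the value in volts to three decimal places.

+0.741 V

Since ΔG° = −nFE° is additive over sequential reductions, n₃E°₃ = n₁E°₁ + n₂E°₂.
E°₃ = (5×+1.49 + 2×-1.13) / 7 = (+5.190) / 7 = +0.741 V.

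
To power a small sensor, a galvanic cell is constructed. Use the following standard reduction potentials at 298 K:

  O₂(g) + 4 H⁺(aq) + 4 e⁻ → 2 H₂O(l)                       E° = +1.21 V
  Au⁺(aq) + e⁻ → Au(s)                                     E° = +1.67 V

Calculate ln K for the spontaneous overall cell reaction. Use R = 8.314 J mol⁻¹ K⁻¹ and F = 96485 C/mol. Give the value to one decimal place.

71.7

Cathode: Au⁺/Au; anode: O₂/H₂O. E°cell = (+1.67) − (+1.21) = +0.46 V, with n = 4.
ΔG° = −nFE° = −RT ln K, so ln K = nFE°/(RT) = (4)(96485)(+0.46) / ((8.314)(298)) = 71.656.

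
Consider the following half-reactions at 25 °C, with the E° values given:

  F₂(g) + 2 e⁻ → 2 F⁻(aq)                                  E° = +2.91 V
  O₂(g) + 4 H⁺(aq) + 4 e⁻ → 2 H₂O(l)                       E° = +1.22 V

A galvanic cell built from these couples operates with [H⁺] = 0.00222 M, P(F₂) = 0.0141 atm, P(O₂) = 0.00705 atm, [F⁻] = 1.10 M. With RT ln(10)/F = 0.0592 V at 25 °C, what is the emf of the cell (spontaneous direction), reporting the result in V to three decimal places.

F₂/F⁻ is the cathode (higher E°), O₂/H₂O the anode: E°cell = +2.91 − (+1.22) = +1.69 V, n = 4.
Overall: 2 F₂(g) + 2 H₂O(l) → 4 F⁻(aq) + O₂(g) + 4 H⁺(aq)
Q = [F⁻]^4·P(O₂)·[H⁺]^4 / (P(F₂)^2); log Q = -8.899.
E = E° − (0.0592/n) log Q = +1.69 − (0.0592/4)(-8.899) = +1.822 V.

+1.822 V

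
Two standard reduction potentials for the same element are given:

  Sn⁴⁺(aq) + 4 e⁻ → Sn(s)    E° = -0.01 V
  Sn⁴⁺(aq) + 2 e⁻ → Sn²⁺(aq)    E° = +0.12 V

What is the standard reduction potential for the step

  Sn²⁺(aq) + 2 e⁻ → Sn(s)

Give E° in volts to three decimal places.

-0.140 V

Sequential free energies add, so n₃E°₃ = n₁E°₁ + n₂E°₂.
With n₃ = 4, and the known step contributing 2×(+0.12) V, the unknown satisfies 2·E° = 4×(-0.01) − 2×(+0.12) = -0.280.
E° = -0.280 / 2 = -0.140 V.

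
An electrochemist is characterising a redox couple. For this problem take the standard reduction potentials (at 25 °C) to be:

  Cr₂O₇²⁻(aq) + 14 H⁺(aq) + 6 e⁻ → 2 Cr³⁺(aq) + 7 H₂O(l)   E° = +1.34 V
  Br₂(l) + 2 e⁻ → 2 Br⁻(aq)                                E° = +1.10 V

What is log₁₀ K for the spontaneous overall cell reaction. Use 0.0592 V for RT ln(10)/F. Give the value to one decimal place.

Cathode: Cr₂O₇²⁻/Cr³⁺; anode: Br₂/Br⁻. E°cell = +0.24 V, n = 6.
log K = nE°cell / 0.0592 = (6)(+0.24) / 0.0592 = 24.3.

24.3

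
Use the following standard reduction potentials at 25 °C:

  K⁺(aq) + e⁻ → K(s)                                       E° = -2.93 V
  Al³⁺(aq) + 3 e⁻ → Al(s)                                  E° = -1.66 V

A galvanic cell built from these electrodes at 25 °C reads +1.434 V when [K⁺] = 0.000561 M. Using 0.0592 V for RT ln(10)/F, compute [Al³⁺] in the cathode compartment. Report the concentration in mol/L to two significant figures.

Al³⁺/Al is the cathode, K⁺/K the anode: E°cell = +1.27 V, n = 3.
Overall reaction: Al³⁺(aq) + 3 K(s) → Al(s) + 3 K⁺(aq); Q = [K⁺]^3/[Al³⁺]^1.
From E = E° − (0.0592/n) log Q: log Q = (E° − E)·n/0.0592 = (+1.27 − (+1.434))·3/0.0592 = -8.3108.
So 1·log[Al³⁺] = 3·log(0.000561) − log Q = -9.7531 − (-8.3108) = -1.4423; [Al³⁺] = 10^(-1.4423) ≈ 0.036 M.

0.036 M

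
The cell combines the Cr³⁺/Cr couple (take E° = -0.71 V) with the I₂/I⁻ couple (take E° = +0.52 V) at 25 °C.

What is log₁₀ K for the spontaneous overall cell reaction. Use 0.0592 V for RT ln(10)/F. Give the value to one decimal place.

124.7

Cathode: I₂/I⁻; anode: Cr³⁺/Cr. E°cell = +1.23 V, n = 6.
log K = nE°cell / 0.0592 = (6)(+1.23) / 0.0592 = 124.7.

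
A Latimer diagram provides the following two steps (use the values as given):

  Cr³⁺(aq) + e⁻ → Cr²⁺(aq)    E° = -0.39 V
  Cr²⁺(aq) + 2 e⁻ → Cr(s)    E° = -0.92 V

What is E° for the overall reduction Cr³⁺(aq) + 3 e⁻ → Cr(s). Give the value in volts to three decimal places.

Since ΔG° = −nFE° is additive over sequential reductions, n₃E°₃ = n₁E°₁ + n₂E°₂.
E°₃ = (1×-0.39 + 2×-0.92) / 3 = (-2.230) / 3 = -0.743 V.

-0.743 V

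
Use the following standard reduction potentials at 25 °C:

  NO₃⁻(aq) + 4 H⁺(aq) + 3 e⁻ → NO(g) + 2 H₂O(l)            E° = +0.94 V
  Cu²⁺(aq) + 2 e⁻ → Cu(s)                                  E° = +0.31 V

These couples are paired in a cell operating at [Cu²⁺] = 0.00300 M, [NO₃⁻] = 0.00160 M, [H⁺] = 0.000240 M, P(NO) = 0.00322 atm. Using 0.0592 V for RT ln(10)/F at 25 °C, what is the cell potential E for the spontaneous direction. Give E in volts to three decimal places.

NO₃⁻/NO is the cathode (higher E°), Cu²⁺/Cu the anode: E°cell = +0.94 − (+0.31) = +0.63 V, n = 6.
Overall: 2 NO₃⁻(aq) + 8 H⁺(aq) + 3 Cu(s) → 2 NO(g) + 4 H₂O(l) + 3 Cu²⁺(aq)
Q = P(NO)^2·[Cu²⁺]^3 / ([NO₃⁻]^2·[H⁺]^8); log Q = 21.997.
E = E° − (0.0592/n) log Q = +0.63 − (0.0592/6)(21.997) = +0.413 V.

+0.413 V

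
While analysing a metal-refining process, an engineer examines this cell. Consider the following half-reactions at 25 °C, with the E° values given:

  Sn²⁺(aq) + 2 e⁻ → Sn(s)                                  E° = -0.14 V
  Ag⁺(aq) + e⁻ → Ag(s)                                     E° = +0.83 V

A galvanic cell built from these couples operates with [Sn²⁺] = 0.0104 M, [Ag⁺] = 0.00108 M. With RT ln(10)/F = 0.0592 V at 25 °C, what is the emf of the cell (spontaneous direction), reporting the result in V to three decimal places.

+0.853 V

Ag⁺/Ag is the cathode (higher E°), Sn²⁺/Sn the anode: E°cell = +0.83 − (-0.14) = +0.97 V, n = 2.
Overall: 2 Ag⁺(aq) + Sn(s) → 2 Ag(s) + Sn²⁺(aq)
Q = [Sn²⁺] / ([Ag⁺]^2); log Q = 3.950.
E = E° − (0.0592/n) log Q = +0.97 − (0.0592/2)(3.950) = +0.853 V.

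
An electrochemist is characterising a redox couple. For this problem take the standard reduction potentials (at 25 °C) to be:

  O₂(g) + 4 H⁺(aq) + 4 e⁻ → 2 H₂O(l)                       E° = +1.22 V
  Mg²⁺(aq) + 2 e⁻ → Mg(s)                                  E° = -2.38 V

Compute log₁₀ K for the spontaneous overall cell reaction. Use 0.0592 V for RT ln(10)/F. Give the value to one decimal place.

Cathode: O₂/H₂O; anode: Mg²⁺/Mg. E°cell = +3.60 V, n = 4.
log K = nE°cell / 0.0592 = (4)(+3.60) / 0.0592 = 243.2.

243.2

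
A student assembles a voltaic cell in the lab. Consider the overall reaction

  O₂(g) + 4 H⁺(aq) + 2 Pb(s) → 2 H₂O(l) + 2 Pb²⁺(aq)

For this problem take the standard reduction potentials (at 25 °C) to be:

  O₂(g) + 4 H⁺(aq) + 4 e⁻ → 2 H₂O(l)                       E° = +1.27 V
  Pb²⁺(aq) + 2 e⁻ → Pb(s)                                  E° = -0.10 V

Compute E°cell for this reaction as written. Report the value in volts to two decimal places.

+1.37 V

The O₂/H₂O couple has the higher reduction potential, so it is the cathode; Pb²⁺/Pb is oxidised at the anode.
E°cell = E°(cathode) − E°(anode) = (+1.27) − (-0.10) = +1.37 V.
Since E°cell > 0, the reaction is spontaneous under standard conditions.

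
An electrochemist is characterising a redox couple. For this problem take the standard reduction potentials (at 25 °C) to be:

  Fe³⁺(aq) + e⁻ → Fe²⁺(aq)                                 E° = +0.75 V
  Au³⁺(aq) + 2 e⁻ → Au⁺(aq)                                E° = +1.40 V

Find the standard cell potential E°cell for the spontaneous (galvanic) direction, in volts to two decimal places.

+0.65 V

The Au³⁺/Au⁺ couple has the higher reduction potential, so it is the cathode; Fe³⁺/Fe²⁺ is oxidised at the anode.
E°cell = E°(cathode) − E°(anode) = (+1.40) − (+0.75) = +0.65 V.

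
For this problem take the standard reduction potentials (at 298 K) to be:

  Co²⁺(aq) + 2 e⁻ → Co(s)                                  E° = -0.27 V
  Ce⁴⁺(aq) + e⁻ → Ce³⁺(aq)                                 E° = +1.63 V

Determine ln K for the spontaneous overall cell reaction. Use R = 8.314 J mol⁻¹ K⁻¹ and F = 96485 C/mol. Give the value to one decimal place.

Cathode: Ce⁴⁺/Ce³⁺; anode: Co²⁺/Co. E°cell = (+1.63) − (-0.27) = +1.90 V, with n = 2.
ΔG° = −nFE° = −RT ln K, so ln K = nFE°/(RT) = (2)(96485)(+1.90) / ((8.314)(298)) = 147.985.

148.0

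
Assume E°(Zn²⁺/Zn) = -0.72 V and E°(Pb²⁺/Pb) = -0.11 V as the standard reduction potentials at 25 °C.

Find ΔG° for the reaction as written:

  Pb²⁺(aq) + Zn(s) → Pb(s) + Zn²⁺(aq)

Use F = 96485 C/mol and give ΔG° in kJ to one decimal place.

-117.7 kJ

As written, Pb²⁺/Pb is reduced (cathode) and Zn²⁺/Zn is oxidised (anode), so E°cell = (-0.11) − (-0.72) = +0.61 V.
Balancing electrons gives n = 2.
ΔG° = −nFE° = −(2)(96485)(+0.61) = -117,712 J = -117.7 kJ.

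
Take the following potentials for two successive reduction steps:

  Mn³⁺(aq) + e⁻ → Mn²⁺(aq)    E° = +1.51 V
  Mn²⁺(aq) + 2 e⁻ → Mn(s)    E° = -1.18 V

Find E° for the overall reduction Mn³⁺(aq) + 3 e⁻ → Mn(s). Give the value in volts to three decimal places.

Since ΔG° = −nFE° is additive over sequential reductions, n₃E°₃ = n₁E°₁ + n₂E°₂.
E°₃ = (1×+1.51 + 2×-1.18) / 3 = (-0.850) / 3 = -0.283 V.

-0.283 V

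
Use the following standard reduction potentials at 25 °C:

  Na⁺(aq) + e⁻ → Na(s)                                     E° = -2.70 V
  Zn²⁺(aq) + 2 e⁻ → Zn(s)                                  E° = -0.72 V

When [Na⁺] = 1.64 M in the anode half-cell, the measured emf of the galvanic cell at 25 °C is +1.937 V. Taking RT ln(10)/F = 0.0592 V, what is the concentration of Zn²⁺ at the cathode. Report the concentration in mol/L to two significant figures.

0.095 M

Zn²⁺/Zn is the cathode, Na⁺/Na the anode: E°cell = +1.98 V, n = 2.
Overall reaction: Zn²⁺(aq) + 2 Na(s) → Zn(s) + 2 Na⁺(aq); Q = [Na⁺]^2/[Zn²⁺]^1.
From E = E° − (0.0592/n) log Q: log Q = (E° − E)·n/0.0592 = (+1.98 − (+1.937))·2/0.0592 = 1.4527.
So 1·log[Zn²⁺] = 2·log(1.64) − log Q = 0.4297 − (1.4527) = -1.0230; [Zn²⁺] = 10^(-1.0230) ≈ 0.095 M.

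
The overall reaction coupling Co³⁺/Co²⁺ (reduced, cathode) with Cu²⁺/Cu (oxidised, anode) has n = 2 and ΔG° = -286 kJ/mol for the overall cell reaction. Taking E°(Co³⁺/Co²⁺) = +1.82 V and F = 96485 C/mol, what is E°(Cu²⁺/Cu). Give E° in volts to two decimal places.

+0.34 V

E°cell = −ΔG°/(nF) = −(-286×10³)/((2)(96485)) = +1.482 V.
Since Co³⁺/Co²⁺ is the cathode and Cu²⁺/Cu the anode, E°cell = E°(Co³⁺/Co²⁺) − E°(Cu²⁺/Cu).
So E°(Cu²⁺/Cu) = E°(Co³⁺/Co²⁺) − E°cell = (+1.82) − (+1.482) = +0.34 V.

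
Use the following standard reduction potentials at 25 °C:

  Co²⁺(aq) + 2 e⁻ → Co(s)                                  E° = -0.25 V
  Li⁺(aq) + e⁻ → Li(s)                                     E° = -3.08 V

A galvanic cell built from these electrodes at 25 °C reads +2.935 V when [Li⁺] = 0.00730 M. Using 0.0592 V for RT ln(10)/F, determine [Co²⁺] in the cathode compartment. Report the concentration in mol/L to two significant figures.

Co²⁺/Co is the cathode, Li⁺/Li the anode: E°cell = +2.83 V, n = 2.
Overall reaction: Co²⁺(aq) + 2 Li(s) → Co(s) + 2 Li⁺(aq); Q = [Li⁺]^2/[Co²⁺]^1.
From E = E° − (0.0592/n) log Q: log Q = (E° − E)·n/0.0592 = (+2.83 − (+2.935))·2/0.0592 = -3.5473.
So 1·log[Co²⁺] = 2·log(0.0073) − log Q = -4.2734 − (-3.5473) = -0.7261; [Co²⁺] = 10^(-0.7261) ≈ 0.19 M.

0.19 M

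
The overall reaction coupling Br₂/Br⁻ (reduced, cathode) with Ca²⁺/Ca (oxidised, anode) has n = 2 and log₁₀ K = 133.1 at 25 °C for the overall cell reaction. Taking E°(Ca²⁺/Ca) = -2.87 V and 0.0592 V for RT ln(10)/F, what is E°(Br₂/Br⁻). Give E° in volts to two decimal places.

E°cell = (0.0592/n)·log K = (0.0592/2)(133.1) = +3.940 V.
Since Br₂/Br⁻ is the cathode and Ca²⁺/Ca the anode, E°cell = E°(Br₂/Br⁻) − E°(Ca²⁺/Ca).
So E°(Br₂/Br⁻) = E°cell + E°(Ca²⁺/Ca) = +3.940 + (-2.87) = +1.07 V.

+1.07 V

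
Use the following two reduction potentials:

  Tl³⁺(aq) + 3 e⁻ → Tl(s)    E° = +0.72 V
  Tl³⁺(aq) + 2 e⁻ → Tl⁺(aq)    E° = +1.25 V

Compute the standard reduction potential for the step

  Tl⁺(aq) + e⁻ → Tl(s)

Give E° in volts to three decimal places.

Sequential free energies add, so n₃E°₃ = n₁E°₁ + n₂E°₂.
With n₃ = 3, and the known step contributing 2×(+1.25) V, the unknown satisfies 1·E° = 3×(+0.72) − 2×(+1.25) = -0.340.
E° = -0.340 / 1 = -0.340 V.

-0.340 V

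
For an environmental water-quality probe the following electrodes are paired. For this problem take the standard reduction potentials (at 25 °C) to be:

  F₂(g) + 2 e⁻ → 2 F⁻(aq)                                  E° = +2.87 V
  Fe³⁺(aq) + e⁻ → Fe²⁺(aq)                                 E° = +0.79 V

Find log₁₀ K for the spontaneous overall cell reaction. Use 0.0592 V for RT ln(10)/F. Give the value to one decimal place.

70.3

Cathode: F₂/F⁻; anode: Fe³⁺/Fe²⁺. E°cell = +2.08 V, n = 2.
log K = nE°cell / 0.0592 = (2)(+2.08) / 0.0592 = 70.3.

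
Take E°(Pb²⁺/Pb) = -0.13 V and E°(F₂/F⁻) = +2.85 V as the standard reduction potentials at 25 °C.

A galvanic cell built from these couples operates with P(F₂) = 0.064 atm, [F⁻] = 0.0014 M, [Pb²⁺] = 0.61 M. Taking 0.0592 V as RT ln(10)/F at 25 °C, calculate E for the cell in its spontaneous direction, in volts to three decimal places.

F₂/F⁻ is the cathode (higher E°), Pb²⁺/Pb the anode: E°cell = +2.85 − (-0.13) = +2.98 V, n = 2.
Overall: F₂(g) + Pb(s) → 2 F⁻(aq) + Pb²⁺(aq)
Q = [F⁻]^2·[Pb²⁺] / (P(F₂)); log Q = -4.729.
E = E° − (0.0592/n) log Q = +2.98 − (0.0592/2)(-4.729) = +3.120 V.

+3.120 V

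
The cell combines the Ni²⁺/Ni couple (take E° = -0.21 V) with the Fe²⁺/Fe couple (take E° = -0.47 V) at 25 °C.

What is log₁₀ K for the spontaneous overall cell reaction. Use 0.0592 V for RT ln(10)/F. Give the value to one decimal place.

Cathode: Ni²⁺/Ni; anode: Fe²⁺/Fe. E°cell = +0.26 V, n = 2.
log K = nE°cell / 0.0592 = (2)(+0.26) / 0.0592 = 8.8.

8.8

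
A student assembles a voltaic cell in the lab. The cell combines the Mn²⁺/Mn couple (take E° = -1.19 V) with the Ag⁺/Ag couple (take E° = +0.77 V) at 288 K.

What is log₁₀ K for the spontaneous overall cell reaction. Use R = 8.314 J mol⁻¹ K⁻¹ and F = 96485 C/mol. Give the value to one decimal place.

Cathode: Ag⁺/Ag; anode: Mn²⁺/Mn. E°cell = (+0.77) − (-1.19) = +1.96 V, with n = 2.
ΔG° = −nFE° = −RT ln K, so ln K = nFE°/(RT) = (2)(96485)(+1.96) / ((8.314)(288)) = 157.959.
log₁₀ K = 157.959 / ln 10 = 68.6.

68.6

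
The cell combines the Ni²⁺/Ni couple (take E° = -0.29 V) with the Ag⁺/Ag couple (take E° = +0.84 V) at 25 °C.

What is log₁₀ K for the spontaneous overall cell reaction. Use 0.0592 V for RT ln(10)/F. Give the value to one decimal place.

Cathode: Ag⁺/Ag; anode: Ni²⁺/Ni. E°cell = +1.13 V, n = 2.
log K = nE°cell / 0.0592 = (2)(+1.13) / 0.0592 = 38.2.

38.2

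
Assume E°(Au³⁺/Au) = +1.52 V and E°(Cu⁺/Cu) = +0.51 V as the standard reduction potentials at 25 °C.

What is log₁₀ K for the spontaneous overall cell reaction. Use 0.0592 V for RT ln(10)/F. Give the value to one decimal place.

51.2

Cathode: Au³⁺/Au; anode: Cu⁺/Cu. E°cell = +1.01 V, n = 3.
log K = nE°cell / 0.0592 = (3)(+1.01) / 0.0592 = 51.2.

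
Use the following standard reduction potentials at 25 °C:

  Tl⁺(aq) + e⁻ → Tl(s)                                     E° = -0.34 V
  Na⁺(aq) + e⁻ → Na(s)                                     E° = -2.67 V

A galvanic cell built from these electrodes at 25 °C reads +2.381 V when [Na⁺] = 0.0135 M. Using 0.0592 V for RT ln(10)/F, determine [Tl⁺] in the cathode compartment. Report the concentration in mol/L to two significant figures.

Tl⁺/Tl is the cathode, Na⁺/Na the anode: E°cell = +2.33 V, n = 1.
Overall reaction: Tl⁺(aq) + Na(s) → Tl(s) + Na⁺(aq); Q = [Na⁺]^1/[Tl⁺]^1.
From E = E° − (0.0592/n) log Q: log Q = (E° − E)·n/0.0592 = (+2.33 − (+2.381))·1/0.0592 = -0.8615.
So 1·log[Tl⁺] = 1·log(0.0135) − log Q = -1.8697 − (-0.8615) = -1.0082; [Tl⁺] = 10^(-1.0082) ≈ 0.098 M.

0.098 M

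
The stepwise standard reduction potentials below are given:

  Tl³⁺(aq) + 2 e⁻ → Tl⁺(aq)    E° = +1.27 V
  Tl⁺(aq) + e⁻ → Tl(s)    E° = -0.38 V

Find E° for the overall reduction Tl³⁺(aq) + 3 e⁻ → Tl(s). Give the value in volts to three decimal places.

Since ΔG° = −nFE° is additive over sequential reductions, n₃E°₃ = n₁E°₁ + n₂E°₂.
E°₃ = (2×+1.27 + 1×-0.38) / 3 = (+2.160) / 3 = +0.720 V.

+0.720 V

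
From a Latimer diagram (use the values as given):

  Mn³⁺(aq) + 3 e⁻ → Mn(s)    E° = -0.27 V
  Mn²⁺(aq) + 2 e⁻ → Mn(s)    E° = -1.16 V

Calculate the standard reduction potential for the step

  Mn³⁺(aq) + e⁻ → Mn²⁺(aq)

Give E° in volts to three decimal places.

Sequential free energies add, so n₃E°₃ = n₁E°₁ + n₂E°₂.
With n₃ = 3, and the known step contributing 2×(-1.16) V, the unknown satisfies 1·E° = 3×(-0.27) − 2×(-1.16) = +1.510.
E° = +1.510 / 1 = +1.510 V.

+1.510 V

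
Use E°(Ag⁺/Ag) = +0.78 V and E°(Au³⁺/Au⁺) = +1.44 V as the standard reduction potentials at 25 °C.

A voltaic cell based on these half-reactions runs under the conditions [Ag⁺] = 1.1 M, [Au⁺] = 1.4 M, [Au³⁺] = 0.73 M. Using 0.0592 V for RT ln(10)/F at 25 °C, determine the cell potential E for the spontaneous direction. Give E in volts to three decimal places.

Au³⁺/Au⁺ is the cathode (higher E°), Ag⁺/Ag the anode: E°cell = +1.44 − (+0.78) = +0.66 V, n = 2.
Overall: Au³⁺(aq) + 2 Ag(s) → Au⁺(aq) + 2 Ag⁺(aq)
Q = [Au⁺]·[Ag⁺]^2 / ([Au³⁺]); log Q = 0.366.
E = E° − (0.0592/n) log Q = +0.66 − (0.0592/2)(0.366) = +0.649 V.

+0.649 V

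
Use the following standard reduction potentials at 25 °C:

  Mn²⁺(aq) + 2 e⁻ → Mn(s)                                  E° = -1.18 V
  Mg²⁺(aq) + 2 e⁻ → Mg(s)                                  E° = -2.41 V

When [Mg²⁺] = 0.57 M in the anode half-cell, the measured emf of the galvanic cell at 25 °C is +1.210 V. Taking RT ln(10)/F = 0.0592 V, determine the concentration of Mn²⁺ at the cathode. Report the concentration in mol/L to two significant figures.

Mn²⁺/Mn is the cathode, Mg²⁺/Mg the anode: E°cell = +1.23 V, n = 2.
Overall reaction: Mn²⁺(aq) + Mg(s) → Mn(s) + Mg²⁺(aq); Q = [Mg²⁺]^1/[Mn²⁺]^1.
From E = E° − (0.0592/n) log Q: log Q = (E° − E)·n/0.0592 = (+1.23 − (+1.210))·2/0.0592 = 0.6757.
So 1·log[Mn²⁺] = 1·log(0.57) − log Q = -0.2441 − (0.6757) = -0.9198; [Mn²⁺] = 10^(-0.9198) ≈ 0.12 M.

0.12 M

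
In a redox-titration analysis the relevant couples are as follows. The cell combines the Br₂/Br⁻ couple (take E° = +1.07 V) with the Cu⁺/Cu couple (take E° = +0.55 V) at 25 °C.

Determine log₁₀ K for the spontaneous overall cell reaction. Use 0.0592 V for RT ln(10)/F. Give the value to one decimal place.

17.6

Cathode: Br₂/Br⁻; anode: Cu⁺/Cu. E°cell = +0.52 V, n = 2.
log K = nE°cell / 0.0592 = (2)(+0.52) / 0.0592 = 17.6.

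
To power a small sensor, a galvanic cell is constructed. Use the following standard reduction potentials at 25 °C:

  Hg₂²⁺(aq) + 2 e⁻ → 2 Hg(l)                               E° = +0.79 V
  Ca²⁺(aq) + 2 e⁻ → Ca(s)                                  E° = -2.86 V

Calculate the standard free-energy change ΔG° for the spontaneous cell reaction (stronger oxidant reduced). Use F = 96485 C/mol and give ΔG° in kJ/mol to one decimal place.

Hg₂²⁺/Hg (E° = +0.79 V) is the cathode; Ca²⁺/Ca (E° = -2.86 V) is the anode, so E°cell = +3.65 V.
Balancing electrons gives n = 2 (lcm of 2 and 2).
ΔG° = −nFE° = −(2)(96485)(+3.65) = -704,340 J = -704.3 kJ/mol.

-704.3 kJ/mol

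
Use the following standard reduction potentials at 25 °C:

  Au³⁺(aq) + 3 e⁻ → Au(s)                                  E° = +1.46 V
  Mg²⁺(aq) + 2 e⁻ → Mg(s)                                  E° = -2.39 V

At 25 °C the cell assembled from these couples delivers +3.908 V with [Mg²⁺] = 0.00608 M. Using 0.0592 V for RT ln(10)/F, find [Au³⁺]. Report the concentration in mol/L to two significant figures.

0.41 M

Au³⁺/Au is the cathode, Mg²⁺/Mg the anode: E°cell = +3.85 V, n = 6.
Overall reaction: 2 Au³⁺(aq) + 3 Mg(s) → 2 Au(s) + 3 Mg²⁺(aq); Q = [Mg²⁺]^3/[Au³⁺]^2.
From E = E° − (0.0592/n) log Q: log Q = (E° − E)·n/0.0592 = (+3.85 − (+3.908))·6/0.0592 = -5.8784.
So 2·log[Au³⁺] = 3·log(0.00608) − log Q = -6.6483 − (-5.8784) = -0.7699; log[Au³⁺] = -0.7699 / 2 = -0.3850; [Au³⁺] = 10^(-0.3850) ≈ 0.41 M.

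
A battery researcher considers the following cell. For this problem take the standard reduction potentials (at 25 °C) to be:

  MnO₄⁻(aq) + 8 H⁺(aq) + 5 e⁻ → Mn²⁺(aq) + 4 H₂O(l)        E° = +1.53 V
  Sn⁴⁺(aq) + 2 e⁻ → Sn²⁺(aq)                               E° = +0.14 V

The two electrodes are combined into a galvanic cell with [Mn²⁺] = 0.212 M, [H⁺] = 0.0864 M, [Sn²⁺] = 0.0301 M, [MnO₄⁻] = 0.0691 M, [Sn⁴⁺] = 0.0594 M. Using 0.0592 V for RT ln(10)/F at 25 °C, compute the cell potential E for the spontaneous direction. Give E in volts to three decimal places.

MnO₄⁻/Mn²⁺ is the cathode (higher E°), Sn⁴⁺/Sn²⁺ the anode: E°cell = +1.53 − (+0.14) = +1.39 V, n = 10.
Overall: 2 MnO₄⁻(aq) + 16 H⁺(aq) + 5 Sn²⁺(aq) → 2 Mn²⁺(aq) + 8 H₂O(l) + 5 Sn⁴⁺(aq)
Q = [Mn²⁺]^2·[Sn⁴⁺]^5 / ([MnO₄⁻]^2·[H⁺]^16·[Sn²⁺]^5); log Q = 19.466.
E = E° − (0.0592/n) log Q = +1.39 − (0.0592/10)(19.466) = +1.275 V.

+1.275 V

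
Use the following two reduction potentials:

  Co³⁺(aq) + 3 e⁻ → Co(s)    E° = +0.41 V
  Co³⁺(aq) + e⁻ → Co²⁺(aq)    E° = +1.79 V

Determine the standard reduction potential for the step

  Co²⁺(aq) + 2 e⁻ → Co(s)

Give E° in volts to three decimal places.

-0.280 V

Sequential free energies add, so n₃E°₃ = n₁E°₁ + n₂E°₂.
With n₃ = 3, and the known step contributing 1×(+1.79) V, the unknown satisfies 2·E° = 3×(+0.41) − 1×(+1.79) = -0.560.
E° = -0.560 / 2 = -0.280 V.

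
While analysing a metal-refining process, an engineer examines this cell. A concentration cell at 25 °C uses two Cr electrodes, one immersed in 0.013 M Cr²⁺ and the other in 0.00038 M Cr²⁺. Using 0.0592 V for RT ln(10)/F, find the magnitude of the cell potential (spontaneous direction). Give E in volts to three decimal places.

+0.045 V

For a concentration cell E°cell = 0. The 0.013 M side is the cathode (reduction is favoured where [Cr²⁺] is higher).
With n = 2, E = −(0.0592/2) log([Cr²⁺]ₐₙ/[Cr²⁺]꜀ₐₜ) = −(0.0592/2) log(0.00038/0.013) = −(0.0592/2)(-1.534) = +0.045 V.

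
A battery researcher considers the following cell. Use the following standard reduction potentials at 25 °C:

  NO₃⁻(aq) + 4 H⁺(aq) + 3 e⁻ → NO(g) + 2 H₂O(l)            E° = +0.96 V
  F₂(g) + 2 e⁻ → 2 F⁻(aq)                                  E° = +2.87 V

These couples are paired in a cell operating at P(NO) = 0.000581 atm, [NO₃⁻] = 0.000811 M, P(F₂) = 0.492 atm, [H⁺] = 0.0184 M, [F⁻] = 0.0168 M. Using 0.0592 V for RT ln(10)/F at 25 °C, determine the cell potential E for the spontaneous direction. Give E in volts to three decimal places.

+2.140 V

F₂/F⁻ is the cathode (higher E°), NO₃⁻/NO the anode: E°cell = +2.87 − (+0.96) = +1.91 V, n = 6.
Overall: 3 F₂(g) + 2 NO(g) + 4 H₂O(l) → 6 F⁻(aq) + 2 NO₃⁻(aq) + 8 H⁺(aq)
Q = [F⁻]^6·[NO₃⁻]^2·[H⁺]^8 / (P(F₂)^3·P(NO)^2); log Q = -23.316.
E = E° − (0.0592/n) log Q = +1.91 − (0.0592/6)(-23.316) = +2.140 V.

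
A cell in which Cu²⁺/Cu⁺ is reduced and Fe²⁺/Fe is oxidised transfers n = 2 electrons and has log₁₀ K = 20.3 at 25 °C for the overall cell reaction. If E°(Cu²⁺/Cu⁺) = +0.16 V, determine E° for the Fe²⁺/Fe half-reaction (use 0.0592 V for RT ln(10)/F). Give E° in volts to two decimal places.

E°cell = (0.0592/n)·log K = (0.0592/2)(20.3) = +0.601 V.
Since Cu²⁺/Cu⁺ is the cathode and Fe²⁺/Fe the anode, E°cell = E°(Cu²⁺/Cu⁺) − E°(Fe²⁺/Fe).
So E°(Fe²⁺/Fe) = E°(Cu²⁺/Cu⁺) − E°cell = (+0.16) − (+0.601) = -0.44 V.

-0.44 V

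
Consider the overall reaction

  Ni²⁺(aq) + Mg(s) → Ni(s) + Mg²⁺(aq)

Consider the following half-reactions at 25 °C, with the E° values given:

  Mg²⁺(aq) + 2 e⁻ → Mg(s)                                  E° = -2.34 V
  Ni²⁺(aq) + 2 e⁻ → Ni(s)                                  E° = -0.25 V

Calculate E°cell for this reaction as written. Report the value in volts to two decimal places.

+2.09 V

The Ni²⁺/Ni couple has the higher reduction potential, so it is the cathode; Mg²⁺/Mg is oxidised at the anode.
E°cell = E°(cathode) − E°(anode) = (-0.25) − (-2.34) = +2.09 V.
Since E°cell > 0, the reaction is spontaneous under standard conditions.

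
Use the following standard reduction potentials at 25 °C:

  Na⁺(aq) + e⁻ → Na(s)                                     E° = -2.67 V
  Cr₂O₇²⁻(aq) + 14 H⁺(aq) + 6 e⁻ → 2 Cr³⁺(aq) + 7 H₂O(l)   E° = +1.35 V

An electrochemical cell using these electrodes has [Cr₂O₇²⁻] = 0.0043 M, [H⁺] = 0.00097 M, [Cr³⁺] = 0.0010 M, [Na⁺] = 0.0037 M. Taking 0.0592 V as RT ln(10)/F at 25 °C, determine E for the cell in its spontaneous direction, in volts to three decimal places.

Cr₂O₇²⁻/Cr³⁺ is the cathode (higher E°), Na⁺/Na the anode: E°cell = +1.35 − (-2.67) = +4.02 V, n = 6.
Overall: Cr₂O₇²⁻(aq) + 14 H⁺(aq) + 6 Na(s) → 2 Cr³⁺(aq) + 7 H₂O(l) + 6 Na⁺(aq)
Q = [Cr³⁺]^2·[Na⁺]^6 / ([Cr₂O₇²⁻]·[H⁺]^14); log Q = 23.961.
E = E° − (0.0592/n) log Q = +4.02 − (0.0592/6)(23.961) = +3.784 V.

+3.784 V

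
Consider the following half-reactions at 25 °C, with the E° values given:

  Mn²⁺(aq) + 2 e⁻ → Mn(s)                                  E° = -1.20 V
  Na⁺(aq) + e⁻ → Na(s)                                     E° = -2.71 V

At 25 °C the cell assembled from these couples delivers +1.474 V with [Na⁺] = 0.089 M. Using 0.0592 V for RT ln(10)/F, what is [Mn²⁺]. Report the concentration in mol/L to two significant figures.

0.00048 M

Mn²⁺/Mn is the cathode, Na⁺/Na the anode: E°cell = +1.51 V, n = 2.
Overall reaction: Mn²⁺(aq) + 2 Na(s) → Mn(s) + 2 Na⁺(aq); Q = [Na⁺]^2/[Mn²⁺]^1.
From E = E° − (0.0592/n) log Q: log Q = (E° − E)·n/0.0592 = (+1.51 − (+1.474))·2/0.0592 = 1.2162.
So 1·log[Mn²⁺] = 2·log(0.089) − log Q = -2.1012 − (1.2162) = -3.3174; [Mn²⁺] = 10^(-3.3174) ≈ 0.00048 M.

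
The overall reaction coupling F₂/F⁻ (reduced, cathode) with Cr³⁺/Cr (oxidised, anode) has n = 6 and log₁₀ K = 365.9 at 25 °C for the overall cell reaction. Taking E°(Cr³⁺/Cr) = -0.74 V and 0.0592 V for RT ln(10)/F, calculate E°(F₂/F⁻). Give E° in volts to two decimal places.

E°cell = (0.0592/n)·log K = (0.0592/6)(365.9) = +3.610 V.
Since F₂/F⁻ is the cathode and Cr³⁺/Cr the anode, E°cell = E°(F₂/F⁻) − E°(Cr³⁺/Cr).
So E°(F₂/F⁻) = E°cell + E°(Cr³⁺/Cr) = +3.610 + (-0.74) = +2.87 V.

+2.87 V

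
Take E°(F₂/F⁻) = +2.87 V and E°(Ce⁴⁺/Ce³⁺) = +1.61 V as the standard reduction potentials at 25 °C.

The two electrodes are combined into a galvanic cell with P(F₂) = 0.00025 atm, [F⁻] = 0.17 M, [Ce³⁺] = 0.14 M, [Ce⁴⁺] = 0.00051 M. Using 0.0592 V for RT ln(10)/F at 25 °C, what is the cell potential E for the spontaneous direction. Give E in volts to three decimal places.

F₂/F⁻ is the cathode (higher E°), Ce⁴⁺/Ce³⁺ the anode: E°cell = +2.87 − (+1.61) = +1.26 V, n = 2.
Overall: F₂(g) + 2 Ce³⁺(aq) → 2 F⁻(aq) + 2 Ce⁴⁺(aq)
Q = [F⁻]^2·[Ce⁴⁺]^2 / (P(F₂)·[Ce³⁺]^2); log Q = -2.814.
E = E° − (0.0592/n) log Q = +1.26 − (0.0592/2)(-2.814) = +1.343 V.

+1.343 V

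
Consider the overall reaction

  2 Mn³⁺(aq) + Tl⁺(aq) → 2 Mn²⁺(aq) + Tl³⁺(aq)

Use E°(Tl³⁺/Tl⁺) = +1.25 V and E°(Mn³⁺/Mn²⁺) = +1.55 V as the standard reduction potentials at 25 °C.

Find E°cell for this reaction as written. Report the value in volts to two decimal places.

The Mn³⁺/Mn²⁺ couple has the higher reduction potential, so it is the cathode; Tl³⁺/Tl⁺ is oxidised at the anode.
E°cell = E°(cathode) − E°(anode) = (+1.55) − (+1.25) = +0.30 V.

+0.30 V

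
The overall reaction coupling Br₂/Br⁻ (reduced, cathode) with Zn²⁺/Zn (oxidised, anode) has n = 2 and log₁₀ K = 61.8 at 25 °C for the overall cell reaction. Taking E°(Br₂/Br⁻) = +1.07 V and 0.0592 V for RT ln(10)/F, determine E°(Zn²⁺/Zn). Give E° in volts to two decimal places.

-0.76 V

E°cell = (0.0592/n)·log K = (0.0592/2)(61.8) = +1.829 V.
Since Br₂/Br⁻ is the cathode and Zn²⁺/Zn the anode, E°cell = E°(Br₂/Br⁻) − E°(Zn²⁺/Zn).
So E°(Zn²⁺/Zn) = E°(Br₂/Br⁻) − E°cell = (+1.07) − (+1.829) = -0.76 V.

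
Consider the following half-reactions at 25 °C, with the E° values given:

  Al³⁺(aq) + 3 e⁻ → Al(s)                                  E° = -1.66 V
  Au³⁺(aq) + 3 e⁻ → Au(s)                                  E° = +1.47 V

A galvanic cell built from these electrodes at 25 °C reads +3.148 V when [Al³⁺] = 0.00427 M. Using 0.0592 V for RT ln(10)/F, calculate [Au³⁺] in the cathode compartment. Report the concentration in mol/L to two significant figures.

Au³⁺/Au is the cathode, Al³⁺/Al the anode: E°cell = +3.13 V, n = 3.
Overall reaction: Au³⁺(aq) + Al(s) → Au(s) + Al³⁺(aq); Q = [Al³⁺]^1/[Au³⁺]^1.
From E = E° − (0.0592/n) log Q: log Q = (E° − E)·n/0.0592 = (+3.13 − (+3.148))·3/0.0592 = -0.9122.
So 1·log[Au³⁺] = 1·log(0.00427) − log Q = -2.3696 − (-0.9122) = -1.4574; [Au³⁺] = 10^(-1.4574) ≈ 0.035 M.

0.035 M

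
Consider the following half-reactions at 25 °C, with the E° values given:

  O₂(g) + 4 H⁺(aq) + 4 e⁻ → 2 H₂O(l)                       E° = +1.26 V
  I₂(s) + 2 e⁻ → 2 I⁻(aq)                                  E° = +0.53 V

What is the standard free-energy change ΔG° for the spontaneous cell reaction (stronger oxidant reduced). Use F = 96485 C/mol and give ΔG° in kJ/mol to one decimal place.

O₂/H₂O (E° = +1.26 V) is the cathode; I₂/I⁻ (E° = +0.53 V) is the anode, so E°cell = +0.73 V.
Balancing electrons gives n = 4 (lcm of 4 and 2).
ΔG° = −nFE° = −(4)(96485)(+0.73) = -281,736 J = -281.7 kJ/mol.

-281.7 kJ/mol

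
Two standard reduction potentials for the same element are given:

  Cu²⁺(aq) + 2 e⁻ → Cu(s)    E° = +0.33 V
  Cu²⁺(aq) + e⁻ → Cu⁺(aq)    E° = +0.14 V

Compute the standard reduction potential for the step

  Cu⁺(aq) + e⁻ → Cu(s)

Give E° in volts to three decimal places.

+0.520 V

Sequential free energies add, so n₃E°₃ = n₁E°₁ + n₂E°₂.
With n₃ = 2, and the known step contributing 1×(+0.14) V, the unknown satisfies 1·E° = 2×(+0.33) − 1×(+0.14) = +0.520.
E° = +0.520 / 1 = +0.520 V.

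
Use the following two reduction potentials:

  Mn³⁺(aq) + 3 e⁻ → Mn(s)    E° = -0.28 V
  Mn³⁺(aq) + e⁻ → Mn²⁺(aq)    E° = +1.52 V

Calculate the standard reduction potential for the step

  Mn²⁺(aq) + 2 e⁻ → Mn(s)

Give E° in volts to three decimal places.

-1.180 V

Sequential free energies add, so n₃E°₃ = n₁E°₁ + n₂E°₂.
With n₃ = 3, and the known step contributing 1×(+1.52) V, the unknown satisfies 2·E° = 3×(-0.28) − 1×(+1.52) = -2.360.
E° = -2.360 / 2 = -1.180 V.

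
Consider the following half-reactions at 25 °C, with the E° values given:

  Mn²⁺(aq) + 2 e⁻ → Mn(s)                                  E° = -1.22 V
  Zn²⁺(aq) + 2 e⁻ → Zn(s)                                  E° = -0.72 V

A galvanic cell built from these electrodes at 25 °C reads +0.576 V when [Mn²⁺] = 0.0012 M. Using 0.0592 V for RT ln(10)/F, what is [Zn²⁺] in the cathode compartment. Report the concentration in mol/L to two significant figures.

0.44 M

Zn²⁺/Zn is the cathode, Mn²⁺/Mn the anode: E°cell = +0.50 V, n = 2.
Overall reaction: Zn²⁺(aq) + Mn(s) → Zn(s) + Mn²⁺(aq); Q = [Mn²⁺]^1/[Zn²⁺]^1.
From E = E° − (0.0592/n) log Q: log Q = (E° − E)·n/0.0592 = (+0.50 − (+0.576))·2/0.0592 = -2.5676.
So 1·log[Zn²⁺] = 1·log(0.0012) − log Q = -2.9208 − (-2.5676) = -0.3532; [Zn²⁺] = 10^(-0.3532) ≈ 0.44 M.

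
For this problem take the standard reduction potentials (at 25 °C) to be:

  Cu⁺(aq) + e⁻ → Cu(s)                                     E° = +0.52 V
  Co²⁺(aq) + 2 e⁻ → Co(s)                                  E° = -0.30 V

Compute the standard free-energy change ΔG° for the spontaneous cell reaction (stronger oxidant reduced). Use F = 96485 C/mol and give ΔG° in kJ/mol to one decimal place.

Cu⁺/Cu (E° = +0.52 V) is the cathode; Co²⁺/Co (E° = -0.30 V) is the anode, so E°cell = +0.82 V.
Balancing electrons gives n = 2 (lcm of 1 and 2).
ΔG° = −nFE° = −(2)(96485)(+0.82) = -158,235 J = -158.2 kJ/mol.

-158.2 kJ/mol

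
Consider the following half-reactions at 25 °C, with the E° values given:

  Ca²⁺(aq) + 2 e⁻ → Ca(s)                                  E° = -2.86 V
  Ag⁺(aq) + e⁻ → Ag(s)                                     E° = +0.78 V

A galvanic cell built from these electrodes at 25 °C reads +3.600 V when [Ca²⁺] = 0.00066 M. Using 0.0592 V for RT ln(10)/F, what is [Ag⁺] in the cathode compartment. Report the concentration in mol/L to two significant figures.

Ag⁺/Ag is the cathode, Ca²⁺/Ca the anode: E°cell = +3.64 V, n = 2.
Overall reaction: 2 Ag⁺(aq) + Ca(s) → 2 Ag(s) + Ca²⁺(aq); Q = [Ca²⁺]^1/[Ag⁺]^2.
From E = E° − (0.0592/n) log Q: log Q = (E° − E)·n/0.0592 = (+3.64 − (+3.600))·2/0.0592 = 1.3514.
So 2·log[Ag⁺] = 1·log(0.00066) − log Q = -3.1805 − (1.3514) = -4.5319; log[Ag⁺] = -4.5319 / 2 = -2.2660; [Ag⁺] = 10^(-2.2660) ≈ 0.0054 M.

0.0054 M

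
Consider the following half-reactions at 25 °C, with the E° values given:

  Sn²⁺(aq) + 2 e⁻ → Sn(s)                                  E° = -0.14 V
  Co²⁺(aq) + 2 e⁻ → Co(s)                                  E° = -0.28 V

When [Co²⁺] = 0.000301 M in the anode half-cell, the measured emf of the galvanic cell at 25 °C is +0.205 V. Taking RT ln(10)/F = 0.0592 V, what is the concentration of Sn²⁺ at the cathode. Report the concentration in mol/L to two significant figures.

Sn²⁺/Sn is the cathode, Co²⁺/Co the anode: E°cell = +0.14 V, n = 2.
Overall reaction: Sn²⁺(aq) + Co(s) → Sn(s) + Co²⁺(aq); Q = [Co²⁺]^1/[Sn²⁺]^1.
From E = E° − (0.0592/n) log Q: log Q = (E° − E)·n/0.0592 = (+0.14 − (+0.205))·2/0.0592 = -2.1959.
So 1·log[Sn²⁺] = 1·log(0.000301) − log Q = -3.5214 − (-2.1959) = -1.3255; [Sn²⁺] = 10^(-1.3255) ≈ 0.047 M.

0.047 M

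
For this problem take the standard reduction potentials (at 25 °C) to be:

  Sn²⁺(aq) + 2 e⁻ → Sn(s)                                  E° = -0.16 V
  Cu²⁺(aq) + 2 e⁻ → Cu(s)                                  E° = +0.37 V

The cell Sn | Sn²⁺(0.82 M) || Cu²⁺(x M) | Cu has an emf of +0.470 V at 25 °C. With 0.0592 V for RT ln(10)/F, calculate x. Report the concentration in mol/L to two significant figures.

Cu²⁺/Cu is the cathode, Sn²⁺/Sn the anode: E°cell = +0.53 V, n = 2.
Overall reaction: Cu²⁺(aq) + Sn(s) → Cu(s) + Sn²⁺(aq); Q = [Sn²⁺]^1/[Cu²⁺]^1.
From E = E° − (0.0592/n) log Q: log Q = (E° − E)·n/0.0592 = (+0.53 − (+0.470))·2/0.0592 = 2.0270.
So 1·log[Cu²⁺] = 1·log(0.82) − log Q = -0.0862 − (2.0270) = -2.1132; [Cu²⁺] = 10^(-2.1132) ≈ 0.0077 M.

0.0077 M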